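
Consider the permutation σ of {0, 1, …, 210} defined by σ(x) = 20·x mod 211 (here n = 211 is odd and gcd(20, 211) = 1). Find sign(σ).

+1

Start at x=180: 180 → 13 → 49 → 136 → 188 → 173 → 84 → … (one orbit).
3 cycles of lengths [105, 105, 1].
3 cycles on 211: each ℓ→(−1)^(ℓ−1), product (−1)^208 = +1.
The Jacobi symbol (20|211) = +1 (Zolotarev) agrees.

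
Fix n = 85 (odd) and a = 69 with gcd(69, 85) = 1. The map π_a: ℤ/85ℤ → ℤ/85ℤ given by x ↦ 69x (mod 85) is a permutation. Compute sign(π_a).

Trace 1: π^k(1) = [1, 69] for k=0..1.
Decompose π into cycles: lengths [2, 2, 2, 2, 2, 2, 2, 2, 2, 2, 2, 2, 2, 2, 2, 2, 2, 2, 2, 2, 2, 2, 2, 2, 2, 2, 2, 2, 2, 2, 2, 2, 2, 2, 1, 1, 1, 1, 1, 1, 1, 1, 1, 1, 1, 1, 1, 1, 1, 1, 1] (51 cycles, including the fixed point 0).
sign(π) = (−1)^{n − #cycles} = (−1)^{85−51} = (−1)^34 = +1.

+1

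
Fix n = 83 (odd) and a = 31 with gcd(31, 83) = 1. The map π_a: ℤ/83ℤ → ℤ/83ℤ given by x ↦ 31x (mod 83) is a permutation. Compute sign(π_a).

Start at x=70: 70 → 12 → 40 → 78 → 11 → 9 → 30 → … (one orbit).
Decompose π into cycles: lengths [41, 41, 1] (3 cycles, including the fixed point 0).
n − c = 83 − 3 = 80; sign = (−1)^80 = +1.
The Jacobi symbol (31|83) = +1 (Zolotarev) agrees.

+1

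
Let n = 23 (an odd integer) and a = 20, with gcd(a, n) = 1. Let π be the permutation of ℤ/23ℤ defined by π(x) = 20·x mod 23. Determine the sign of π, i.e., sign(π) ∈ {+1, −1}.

-1

Start at x=18: 18 → 15 → 1 → 20 → 9 → 19 → 12 → … (one orbit).
π_20 has 2 disjoint cycles with lengths [22, 1] on {0,…,22}.
With 2 cycles on 23 points, sign = (−1)^{23−2} = -1.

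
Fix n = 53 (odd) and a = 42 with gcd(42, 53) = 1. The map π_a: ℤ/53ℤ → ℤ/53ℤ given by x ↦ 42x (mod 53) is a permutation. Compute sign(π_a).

Start at x=36: 36 → 28 → 10 → 49 → 44 → 46 → 24 → … (one orbit).
Decompose π into cycles: lengths [13, 13, 13, 13, 1] (5 cycles, including the fixed point 0).
Σ(ℓ_i−1) = 53−5 = 48; sign = (−1)^48 = +1.

+1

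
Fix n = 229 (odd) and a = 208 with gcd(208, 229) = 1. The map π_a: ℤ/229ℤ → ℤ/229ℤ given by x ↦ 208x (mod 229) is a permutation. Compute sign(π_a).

-1

Orbit of 32 under x↦208x: [32, 15, 143, 203, 88, 213, 107]… (length divides ord_229(208)).
Decompose π into cycles: lengths [76, 76, 76, 1] (4 cycles, including the fixed point 0).
n − c = 229 − 4 = 225; sign = (−1)^225 = -1.
(208|229)_J = -1 (Zolotarev's lemma cross-check).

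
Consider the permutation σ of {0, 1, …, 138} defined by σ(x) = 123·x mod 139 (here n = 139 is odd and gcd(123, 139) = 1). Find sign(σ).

Start at x=136: 136 → 48 → 66 → 56 → 77 → 19 → 113 → … (one orbit).
The orbit structure of x ↦ 123x mod 139: 2 orbits of sizes [138, 1].
n − c = 139 − 2 = 137; sign = (−1)^137 = -1.
(123|139)_J = -1 (Zolotarev's lemma cross-check).

-1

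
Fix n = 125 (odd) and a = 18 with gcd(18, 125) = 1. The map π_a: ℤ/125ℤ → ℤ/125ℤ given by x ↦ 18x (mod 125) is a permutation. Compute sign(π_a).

Start at x=93: 93 → 49 → 7 → 1 → 18 → 74 → 82 → … (one orbit).
The orbit structure of x ↦ 18x mod 125: 12 orbits of sizes [20, 20, 20, 20, 20, 4, 4, 4, 4, 4, 4, 1].
n − c = 125 − 12 = 113; sign = (−1)^113 = -1.
Check: (18/125) = -1 by Zolotarev.

-1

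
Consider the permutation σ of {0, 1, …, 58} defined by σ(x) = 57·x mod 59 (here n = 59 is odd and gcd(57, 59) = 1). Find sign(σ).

+1

Orbit of 22 under x↦57x: [22, 15, 29, 1, 57, 4, 51]… (length divides ord_59(57)).
3 cycles of lengths [29, 29, 1].
59 − 3 = 56 transpositions; sign(π) = (−1)^56 = +1.
Zolotarev: (57|59) = +1, matching the cycle-count sign.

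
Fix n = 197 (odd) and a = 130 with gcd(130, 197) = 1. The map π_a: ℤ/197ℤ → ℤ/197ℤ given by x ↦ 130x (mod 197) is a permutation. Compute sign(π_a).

Trace 157: π^k(157) = [157, 119, 104, 124, 163, 111, 49] for k=0..6.
2 cycles of lengths [196, 1].
sign(π) = (−1)^{n − #cycles} = (−1)^{197−2} = (−1)^195 = -1.
The Jacobi symbol (130|197) = -1 (Zolotarev) agrees.

-1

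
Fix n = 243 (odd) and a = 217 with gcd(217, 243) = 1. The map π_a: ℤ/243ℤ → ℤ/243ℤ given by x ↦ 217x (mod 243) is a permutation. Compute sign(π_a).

Start at x=109: 109 → 82 → 55 → 28 → 1 → 217 → 190 → … (one orbit).
Cycle lengths of π_217 on ℤ/243ℤ: [9, 9, 9, 9, 9, 9, 9, 9, 9, 9, 9, 9, 9, 9, 9, 9, 9, 9, 3, 3, 3, 3, 3, 3, 3, 3, 3, 3, 3, 3, 3, 3, 3, 3, 3, 3, 1, 1, 1, 1, 1, 1, 1, 1, 1, 1, 1, 1, 1, 1, 1, 1, 1, 1, 1, 1, 1, 1, 1, 1, 1, 1, 1]; 63 cycles in total.
243 − 63 = 180 transpositions; sign(π) = (−1)^180 = +1.
The Jacobi symbol (217|243) = +1 (Zolotarev) agrees.

+1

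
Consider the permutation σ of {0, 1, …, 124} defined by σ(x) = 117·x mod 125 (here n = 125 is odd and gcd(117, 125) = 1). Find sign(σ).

Orbit of 101 under x↦117x: [101, 67, 89, 38, 71, 57, 44]… (length divides ord_125(117)).
Cycle lengths of π_117 on ℤ/125ℤ: [100, 20, 4, 1]; 4 cycles in total.
Σ(ℓ_i−1) = 125−4 = 121; sign = (−1)^121 = -1.

-1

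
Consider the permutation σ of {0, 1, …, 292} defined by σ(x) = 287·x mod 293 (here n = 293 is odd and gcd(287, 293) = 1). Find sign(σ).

+1

Start at x=60: 60 → 226 → 109 → 225 → 115 → 189 → 38 → … (one orbit).
5 cycles of lengths [73, 73, 73, 73, 1].
5 cycles on 293: each ℓ→(−1)^(ℓ−1), product (−1)^288 = +1.
(287|293)_J = +1 (Zolotarev's lemma cross-check).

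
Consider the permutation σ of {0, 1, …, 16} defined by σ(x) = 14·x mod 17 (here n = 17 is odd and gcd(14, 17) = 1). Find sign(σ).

Start at x=9: 9 → 7 → 13 → 12 → 15 → 6 → 16 → … (one orbit).
Cycle lengths of π_14 on ℤ/17ℤ: [16, 1]; 2 cycles in total.
n − c = 17 − 2 = 15; sign = (−1)^15 = -1.

-1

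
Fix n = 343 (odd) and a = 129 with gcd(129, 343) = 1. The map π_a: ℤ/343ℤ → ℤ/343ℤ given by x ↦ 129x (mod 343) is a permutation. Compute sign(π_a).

-1

Orbit of 48 under x↦129x: [48, 18, 264, 99, 80, 30, 97]… (length divides ord_343(129)).
Cycle lengths of π_129 on ℤ/343ℤ: [42, 42, 42, 42, 42, 42, 42, 6, 6, 6, 6, 6, 6, 6, 6, 1]; 16 cycles in total.
Σ(ℓ_i−1) = 343−16 = 327; sign = (−1)^327 = -1.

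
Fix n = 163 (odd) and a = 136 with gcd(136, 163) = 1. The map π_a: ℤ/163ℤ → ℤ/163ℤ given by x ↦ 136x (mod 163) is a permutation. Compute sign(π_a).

+1

Start at x=150: 150 → 25 → 140 → 132 → 22 → 58 → 64 → … (one orbit).
π_136 has 7 disjoint cycles with lengths [27, 27, 27, 27, 27, 27, 1] on {0,…,162}.
163 − 7 = 156 transpositions; sign(π) = (−1)^156 = +1.
Zolotarev: (136|163) = +1, matching the cycle-count sign.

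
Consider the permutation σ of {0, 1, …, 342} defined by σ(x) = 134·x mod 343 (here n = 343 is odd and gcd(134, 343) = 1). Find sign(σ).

+1

Trace 274: π^k(274) = [274, 15, 295, 85, 71, 253, 288] for k=0..6.
Cycle lengths of π_134 on ℤ/343ℤ: [49, 49, 49, 49, 49, 49, 7, 7, 7, 7, 7, 7, 1, 1, 1, 1, 1, 1, 1]; 19 cycles in total.
sign(π) = (−1)^{n − #cycles} = (−1)^{343−19} = (−1)^324 = +1.
The Jacobi symbol (134|343) = +1 (Zolotarev) agrees.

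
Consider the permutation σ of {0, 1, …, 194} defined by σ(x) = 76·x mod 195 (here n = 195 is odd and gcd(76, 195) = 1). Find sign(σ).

-1

Trace 136: π^k(136) = [136, 1, 76, 121, 31, 16, 46] for k=0..6.
Cycle lengths of π_76 on ℤ/195ℤ: [12, 12, 12, 12, 12, 12, 12, 12, 12, 12, 12, 12, 12, 12, 12, 1, 1, 1, 1, 1, 1, 1, 1, 1, 1, 1, 1, 1, 1, 1]; 30 cycles in total.
30 cycles on 195: each ℓ→(−1)^(ℓ−1), product (−1)^165 = -1.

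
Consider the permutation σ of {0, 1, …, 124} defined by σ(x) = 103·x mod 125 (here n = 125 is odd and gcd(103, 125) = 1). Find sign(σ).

-1

Orbit of 119 under x↦103x: [119, 7, 96, 13, 89, 42, 76]… (length divides ord_125(103)).
The orbit structure of x ↦ 103x mod 125: 4 orbits of sizes [100, 20, 4, 1].
With 4 cycles on 125 points, sign = (−1)^{125−4} = -1.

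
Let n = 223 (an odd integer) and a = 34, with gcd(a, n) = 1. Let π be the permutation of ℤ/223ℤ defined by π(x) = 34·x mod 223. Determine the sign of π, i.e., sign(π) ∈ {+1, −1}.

+1

Start at x=14: 14 → 30 → 128 → 115 → 119 → 32 → 196 → … (one orbit).
Cycle type of π: 37×6 + 1; total 7 cycles.
223 − 7 = 216 transpositions; sign(π) = (−1)^216 = +1.
The Jacobi symbol (34|223) = +1 (Zolotarev) agrees.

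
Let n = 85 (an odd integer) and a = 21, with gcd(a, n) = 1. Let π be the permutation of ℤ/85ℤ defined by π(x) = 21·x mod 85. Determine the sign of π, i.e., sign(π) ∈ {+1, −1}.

Start at x=81: 81 → 1 → 21 → 16 → 81 (one orbit).
π_21 has 25 disjoint cycles with lengths [4, 4, 4, 4, 4, 4, 4, 4, 4, 4, 4, 4, 4, 4, 4, 4, 4, 4, 4, 4, 1, 1, 1, 1, 1] on {0,…,84}.
sign(π) = (−1)^{n − #cycles} = (−1)^{85−25} = (−1)^60 = +1.

+1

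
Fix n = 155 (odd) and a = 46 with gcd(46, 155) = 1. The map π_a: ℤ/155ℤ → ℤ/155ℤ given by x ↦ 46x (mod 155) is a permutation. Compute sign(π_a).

Orbit of 61 under x↦46x: [61, 16, 116, 66, 91, 1, 46]… (length divides ord_155(46)).
Cycle type of π: 10×15 + 1×5; total 20 cycles.
n − c = 155 − 20 = 135; sign = (−1)^135 = -1.
The Jacobi symbol (46|155) = -1 (Zolotarev) agrees.

-1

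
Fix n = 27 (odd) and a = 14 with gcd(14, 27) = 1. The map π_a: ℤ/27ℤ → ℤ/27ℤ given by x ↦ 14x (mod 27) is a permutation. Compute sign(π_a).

Orbit of 2 under x↦14x: [2, 1, 14, 7, 17, 22, 11]… (length divides ord_27(14)).
4 cycles of lengths [18, 6, 2, 1].
Σ(ℓ_i−1) = 27−4 = 23; sign = (−1)^23 = -1.

-1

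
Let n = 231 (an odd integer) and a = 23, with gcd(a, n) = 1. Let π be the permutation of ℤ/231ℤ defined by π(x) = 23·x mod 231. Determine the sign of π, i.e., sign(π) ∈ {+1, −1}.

Start at x=1: 1 → 23 → 67 → 155 → 100 → 221 → 1 (one orbit).
66 cycles of lengths [6, 6, 6, 6, 6, 6, 6, 6, 6, 6, 6, 6, 6, 6, 6, 6, 6, 6, 6, 6, 6, 6, 3, 3, 3, 3, 3, 3, 3, 3, 3, 3, 3, 3, 3, 3, 3, 3, 3, 3, 3, 3, 3, 3, 2, 2, 2, 2, 2, 2, 2, 2, 2, 2, 2, 1, 1, 1, 1, 1, 1, 1, 1, 1, 1, 1].
231 − 66 = 165 transpositions; sign(π) = (−1)^165 = -1.
Via Zolotarev, sign(π_{23}) = (23|231) = -1.

-1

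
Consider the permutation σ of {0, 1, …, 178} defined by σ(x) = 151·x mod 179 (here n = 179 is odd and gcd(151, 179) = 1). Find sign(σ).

+1

Start at x=48: 48 → 88 → 42 → 77 → 171 → 45 → 172 → … (one orbit).
Cycle type of π: 89×2 + 1; total 3 cycles.
3 cycles on 179: each ℓ→(−1)^(ℓ−1), product (−1)^176 = +1.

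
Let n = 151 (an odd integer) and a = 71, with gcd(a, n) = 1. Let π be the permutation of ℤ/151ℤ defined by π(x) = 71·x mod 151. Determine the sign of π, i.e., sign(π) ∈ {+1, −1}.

-1

Trace 1: π^k(1) = [1, 71, 58, 41, 42, 113, 20] for k=0..6.
Cycle type of π: 150 + 1; total 2 cycles.
151 − 2 = 149 transpositions; sign(π) = (−1)^149 = -1.
Via Zolotarev, sign(π_{71}) = (71|151) = -1.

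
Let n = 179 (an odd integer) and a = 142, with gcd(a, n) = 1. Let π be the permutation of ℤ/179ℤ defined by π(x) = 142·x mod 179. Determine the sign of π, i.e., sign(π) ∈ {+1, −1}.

Start at x=75: 75 → 89 → 108 → 121 → 177 → 74 → 126 → … (one orbit).
3 cycles of lengths [89, 89, 1].
sign(π) = (−1)^{n − #cycles} = (−1)^{179−3} = (−1)^176 = +1.

+1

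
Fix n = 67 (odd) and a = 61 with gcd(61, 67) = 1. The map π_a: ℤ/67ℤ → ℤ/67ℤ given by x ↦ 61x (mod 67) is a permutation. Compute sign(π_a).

Orbit of 16 under x↦61x: [16, 38, 40, 28, 33, 3, 49]… (length divides ord_67(61)).
Cycle type of π: 66 + 1; total 2 cycles.
With 2 cycles on 67 points, sign = (−1)^{67−2} = -1.
The Jacobi symbol (61|67) = -1 (Zolotarev) agrees.

-1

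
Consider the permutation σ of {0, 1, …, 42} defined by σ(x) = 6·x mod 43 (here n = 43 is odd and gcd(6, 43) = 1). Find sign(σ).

Trace 1: π^k(1) = [1, 6, 36] for k=0..2.
π_6 has 15 disjoint cycles with lengths [3, 3, 3, 3, 3, 3, 3, 3, 3, 3, 3, 3, 3, 3, 1] on {0,…,42}.
15 cycles on 43: each ℓ→(−1)^(ℓ−1), product (−1)^28 = +1.

+1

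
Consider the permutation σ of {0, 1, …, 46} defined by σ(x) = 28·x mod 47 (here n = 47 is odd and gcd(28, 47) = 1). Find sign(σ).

Trace 16: π^k(16) = [16, 25, 42, 1, 28, 32, 3] for k=0..6.
3 cycles of lengths [23, 23, 1].
47 − 3 = 44 transpositions; sign(π) = (−1)^44 = +1.
The Jacobi symbol (28|47) = +1 (Zolotarev) agrees.

+1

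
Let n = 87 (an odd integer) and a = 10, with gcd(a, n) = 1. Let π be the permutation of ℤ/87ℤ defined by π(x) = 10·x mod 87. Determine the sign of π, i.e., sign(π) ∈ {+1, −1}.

Trace 25: π^k(25) = [25, 76, 64, 31, 49, 55, 28] for k=0..6.
Cycle type of π: 28×3 + 1×3; total 6 cycles.
sign(π) = (−1)^{n − #cycles} = (−1)^{87−6} = (−1)^81 = -1.
Check: (10/87) = -1 by Zolotarev.

-1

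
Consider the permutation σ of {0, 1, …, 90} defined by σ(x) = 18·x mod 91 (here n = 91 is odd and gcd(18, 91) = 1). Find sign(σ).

Orbit of 44 under x↦18x: [44, 64, 60, 79, 57, 25, 86]… (length divides ord_91(18)).
Cycle type of π: 12×6 + 4×3 + 3×2 + 1; total 12 cycles.
sign(π) = (−1)^{n − #cycles} = (−1)^{91−12} = (−1)^79 = -1.
(18|91)_J = -1 (Zolotarev's lemma cross-check).

-1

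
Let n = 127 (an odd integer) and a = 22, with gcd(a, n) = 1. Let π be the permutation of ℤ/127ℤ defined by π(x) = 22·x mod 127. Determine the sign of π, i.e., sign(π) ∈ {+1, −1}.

Start at x=37: 37 → 52 → 1 → 22 → 103 → 107 → 68 → … (one orbit).
Cycle type of π: 9×14 + 1; total 15 cycles.
Σ(ℓ_i−1) = 127−15 = 112; sign = (−1)^112 = +1.
(22|127)_J = +1 (Zolotarev's lemma cross-check).

+1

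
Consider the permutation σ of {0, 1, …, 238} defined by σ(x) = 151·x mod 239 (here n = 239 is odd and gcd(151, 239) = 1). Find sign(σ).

-1

Trace 179: π^k(179) = [179, 22, 215, 200, 86, 80, 130] for k=0..6.
The orbit structure of x ↦ 151x mod 239: 2 orbits of sizes [238, 1].
sign(π) = (−1)^{n − #cycles} = (−1)^{239−2} = (−1)^237 = -1.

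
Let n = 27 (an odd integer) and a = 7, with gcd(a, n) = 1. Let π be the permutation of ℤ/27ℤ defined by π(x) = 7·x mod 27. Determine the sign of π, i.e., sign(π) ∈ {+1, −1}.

Start at x=1: 1 → 7 → 22 → 19 → 25 → 13 → 10 → … (one orbit).
7 cycles of lengths [9, 9, 3, 3, 1, 1, 1].
27 − 7 = 20 transpositions; sign(π) = (−1)^20 = +1.

+1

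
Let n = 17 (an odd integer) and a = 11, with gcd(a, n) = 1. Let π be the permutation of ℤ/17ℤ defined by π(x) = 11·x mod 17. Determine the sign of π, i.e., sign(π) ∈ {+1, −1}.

-1

Start at x=7: 7 → 9 → 14 → 1 → 11 → 2 → 5 → … (one orbit).
Decompose π into cycles: lengths [16, 1] (2 cycles, including the fixed point 0).
With 2 cycles on 17 points, sign = (−1)^{17−2} = -1.
(11|17)_J = -1 (Zolotarev's lemma cross-check).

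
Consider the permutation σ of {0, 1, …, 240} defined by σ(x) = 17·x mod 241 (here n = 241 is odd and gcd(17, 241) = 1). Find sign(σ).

-1

Orbit of 201 under x↦17x: [201, 43, 8, 136, 143, 21, 116]… (length divides ord_241(17)).
Cycle lengths of π_17 on ℤ/241ℤ: [80, 80, 80, 1]; 4 cycles in total.
Σ(ℓ_i−1) = 241−4 = 237; sign = (−1)^237 = -1.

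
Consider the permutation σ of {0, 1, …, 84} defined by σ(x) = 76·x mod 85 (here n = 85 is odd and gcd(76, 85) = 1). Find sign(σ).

Orbit of 66 under x↦76x: [66, 1, 76, 81, 36, 16, 26]… (length divides ord_85(76)).
The orbit structure of x ↦ 76x mod 85: 15 orbits of sizes [8, 8, 8, 8, 8, 8, 8, 8, 8, 8, 1, 1, 1, 1, 1].
Σ(ℓ_i−1) = 85−15 = 70; sign = (−1)^70 = +1.
Zolotarev: (76|85) = +1, matching the cycle-count sign.

+1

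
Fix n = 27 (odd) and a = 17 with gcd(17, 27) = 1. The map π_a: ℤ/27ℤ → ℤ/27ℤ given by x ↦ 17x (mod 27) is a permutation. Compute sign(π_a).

-1

Start at x=8: 8 → 1 → 17 → 19 → 26 → 10 → 8 (one orbit).
Cycle type of π: 6×3 + 2×4 + 1; total 8 cycles.
8 cycles on 27: each ℓ→(−1)^(ℓ−1), product (−1)^19 = -1.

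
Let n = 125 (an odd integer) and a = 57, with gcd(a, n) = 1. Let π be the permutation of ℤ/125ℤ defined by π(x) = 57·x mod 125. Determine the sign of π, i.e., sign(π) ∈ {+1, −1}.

-1

Trace 1: π^k(1) = [1, 57, 124, 68] for k=0..3.
32 cycles of lengths [4, 4, 4, 4, 4, 4, 4, 4, 4, 4, 4, 4, 4, 4, 4, 4, 4, 4, 4, 4, 4, 4, 4, 4, 4, 4, 4, 4, 4, 4, 4, 1].
Σ(ℓ_i−1) = 125−32 = 93; sign = (−1)^93 = -1.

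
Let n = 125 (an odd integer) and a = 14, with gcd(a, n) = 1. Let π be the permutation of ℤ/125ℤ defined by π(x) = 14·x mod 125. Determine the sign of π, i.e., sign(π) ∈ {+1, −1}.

+1

Trace 41: π^k(41) = [41, 74, 36, 4, 56, 34, 101] for k=0..6.
Cycle lengths of π_14 on ℤ/125ℤ: [50, 50, 10, 10, 2, 2, 1]; 7 cycles in total.
125 − 7 = 118 transpositions; sign(π) = (−1)^118 = +1.
Check: (14/125) = +1 by Zolotarev.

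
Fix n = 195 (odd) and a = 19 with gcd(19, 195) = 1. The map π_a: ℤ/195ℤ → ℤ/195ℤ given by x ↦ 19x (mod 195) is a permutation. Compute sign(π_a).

Orbit of 109 under x↦19x: [109, 121, 154, 1, 19, 166, 34]… (length divides ord_195(19)).
The orbit structure of x ↦ 19x mod 195: 24 orbits of sizes [12, 12, 12, 12, 12, 12, 12, 12, 12, 12, 12, 12, 12, 12, 12, 2, 2, 2, 2, 2, 2, 1, 1, 1].
n − c = 195 − 24 = 171; sign = (−1)^171 = -1.
Zolotarev: (19|195) = -1, matching the cycle-count sign.

-1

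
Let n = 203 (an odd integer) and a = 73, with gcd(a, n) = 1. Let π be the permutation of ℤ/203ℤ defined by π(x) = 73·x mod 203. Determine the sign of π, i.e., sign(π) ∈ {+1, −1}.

Start at x=141: 141 → 143 → 86 → 188 → 123 → 47 → 183 → … (one orbit).
The orbit structure of x ↦ 73x mod 203: 5 orbits of sizes [84, 84, 28, 6, 1].
203 − 5 = 198 transpositions; sign(π) = (−1)^198 = +1.

+1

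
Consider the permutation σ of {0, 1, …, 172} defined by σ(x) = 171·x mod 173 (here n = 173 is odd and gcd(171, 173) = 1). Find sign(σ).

Start at x=48: 48 → 77 → 19 → 135 → 76 → 21 → 131 → … (one orbit).
Cycle type of π: 172 + 1; total 2 cycles.
With 2 cycles on 173 points, sign = (−1)^{173−2} = -1.

-1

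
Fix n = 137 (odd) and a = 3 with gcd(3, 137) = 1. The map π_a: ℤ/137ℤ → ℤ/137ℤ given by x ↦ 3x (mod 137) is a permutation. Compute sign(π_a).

Orbit of 121 under x↦3x: [121, 89, 130, 116, 74, 85, 118]… (length divides ord_137(3)).
2 cycles of lengths [136, 1].
Σ(ℓ_i−1) = 137−2 = 135; sign = (−1)^135 = -1.
(3|137)_J = -1 (Zolotarev's lemma cross-check).

-1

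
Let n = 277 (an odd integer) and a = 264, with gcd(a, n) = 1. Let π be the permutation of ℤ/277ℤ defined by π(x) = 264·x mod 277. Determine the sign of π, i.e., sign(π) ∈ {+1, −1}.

Trace 203: π^k(203) = [203, 131, 236, 256, 273, 52, 155] for k=0..6.
Cycle lengths of π_264 on ℤ/277ℤ: [23, 23, 23, 23, 23, 23, 23, 23, 23, 23, 23, 23, 1]; 13 cycles in total.
n − c = 277 − 13 = 264; sign = (−1)^264 = +1.
The Jacobi symbol (264|277) = +1 (Zolotarev) agrees.

+1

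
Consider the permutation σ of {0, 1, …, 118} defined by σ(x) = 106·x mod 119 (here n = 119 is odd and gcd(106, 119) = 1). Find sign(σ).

+1

Trace 1: π^k(1) = [1, 106, 50, 64] for k=0..3.
Decompose π into cycles: lengths [4, 4, 4, 4, 4, 4, 4, 4, 4, 4, 4, 4, 4, 4, 4, 4, 4, 4, 4, 4, 4, 4, 4, 4, 4, 4, 4, 4, 1, 1, 1, 1, 1, 1, 1] (35 cycles, including the fixed point 0).
Σ(ℓ_i−1) = 119−35 = 84; sign = (−1)^84 = +1.
Zolotarev: (106|119) = +1, matching the cycle-count sign.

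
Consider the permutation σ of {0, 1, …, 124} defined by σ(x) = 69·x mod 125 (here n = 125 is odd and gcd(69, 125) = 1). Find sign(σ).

+1

Orbit of 6 under x↦69x: [6, 39, 66, 54, 101, 94, 111]… (length divides ord_125(69)).
The orbit structure of x ↦ 69x mod 125: 7 orbits of sizes [50, 50, 10, 10, 2, 2, 1].
With 7 cycles on 125 points, sign = (−1)^{125−7} = +1.
Check: (69/125) = +1 by Zolotarev.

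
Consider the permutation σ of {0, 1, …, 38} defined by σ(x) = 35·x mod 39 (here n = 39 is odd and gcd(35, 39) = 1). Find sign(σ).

-1

Start at x=22: 22 → 29 → 1 → 35 → 16 → 14 → 22 (one orbit).
Cycle type of π: 6×4 + 3×4 + 2 + 1; total 10 cycles.
sign(π) = (−1)^{n − #cycles} = (−1)^{39−10} = (−1)^29 = -1.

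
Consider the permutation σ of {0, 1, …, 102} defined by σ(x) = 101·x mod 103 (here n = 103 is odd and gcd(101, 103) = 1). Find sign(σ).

Start at x=52: 52 → 102 → 2 → 99 → 8 → 87 → 32 → … (one orbit).
Cycle lengths of π_101 on ℤ/103ℤ: [102, 1]; 2 cycles in total.
2 cycles on 103: each ℓ→(−1)^(ℓ−1), product (−1)^101 = -1.

-1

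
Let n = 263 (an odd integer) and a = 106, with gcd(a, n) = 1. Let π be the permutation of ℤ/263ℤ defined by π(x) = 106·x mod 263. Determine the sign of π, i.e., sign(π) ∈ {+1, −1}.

-1

Start at x=73: 73 → 111 → 194 → 50 → 40 → 32 → 236 → … (one orbit).
Decompose π into cycles: lengths [262, 1] (2 cycles, including the fixed point 0).
With 2 cycles on 263 points, sign = (−1)^{263−2} = -1.
Zolotarev: (106|263) = -1, matching the cycle-count sign.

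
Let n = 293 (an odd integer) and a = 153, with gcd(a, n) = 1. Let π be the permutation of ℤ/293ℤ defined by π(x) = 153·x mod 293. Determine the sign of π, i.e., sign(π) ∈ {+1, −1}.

+1

Trace 257: π^k(257) = [257, 59, 237, 222, 271, 150, 96] for k=0..6.
π_153 has 3 disjoint cycles with lengths [146, 146, 1] on {0,…,292}.
n − c = 293 − 3 = 290; sign = (−1)^290 = +1.
Check: (153/293) = +1 by Zolotarev.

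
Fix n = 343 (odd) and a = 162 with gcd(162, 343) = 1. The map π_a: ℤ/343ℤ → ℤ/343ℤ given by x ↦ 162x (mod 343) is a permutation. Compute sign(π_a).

+1

Trace 260: π^k(260) = [260, 274, 141, 204, 120, 232, 197] for k=0..6.
19 cycles of lengths [49, 49, 49, 49, 49, 49, 7, 7, 7, 7, 7, 7, 1, 1, 1, 1, 1, 1, 1].
With 19 cycles on 343 points, sign = (−1)^{343−19} = +1.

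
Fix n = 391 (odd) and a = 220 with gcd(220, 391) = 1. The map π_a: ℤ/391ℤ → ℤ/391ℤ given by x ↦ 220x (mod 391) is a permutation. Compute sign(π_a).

+1

Trace 239: π^k(239) = [239, 186, 256, 16, 1, 220, 307] for k=0..6.
Cycle lengths of π_220 on ℤ/391ℤ: [22, 22, 22, 22, 22, 22, 22, 22, 22, 22, 22, 22, 22, 22, 22, 22, 11, 11, 2, 2, 2, 2, 2, 2, 2, 2, 1]; 27 cycles in total.
n − c = 391 − 27 = 364; sign = (−1)^364 = +1.
Check: (220/391) = +1 by Zolotarev.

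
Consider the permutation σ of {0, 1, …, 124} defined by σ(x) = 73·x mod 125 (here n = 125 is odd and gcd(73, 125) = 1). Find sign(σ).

Trace 8: π^k(8) = [8, 84, 7, 11, 53, 119, 62] for k=0..6.
4 cycles of lengths [100, 20, 4, 1].
n − c = 125 − 4 = 121; sign = (−1)^121 = -1.

-1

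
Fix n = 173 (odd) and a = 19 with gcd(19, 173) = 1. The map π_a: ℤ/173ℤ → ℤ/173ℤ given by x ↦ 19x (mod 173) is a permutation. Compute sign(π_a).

-1

Trace 62: π^k(62) = [62, 140, 65, 24, 110, 14, 93] for k=0..6.
Cycle type of π: 172 + 1; total 2 cycles.
Σ(ℓ_i−1) = 173−2 = 171; sign = (−1)^171 = -1.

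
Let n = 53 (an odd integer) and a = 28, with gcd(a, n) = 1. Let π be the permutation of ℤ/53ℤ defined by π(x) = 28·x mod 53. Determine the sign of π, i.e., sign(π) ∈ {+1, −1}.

+1

Orbit of 10 under x↦28x: [10, 15, 49, 47, 44, 13, 46]… (length divides ord_53(28)).
The orbit structure of x ↦ 28x mod 53: 5 orbits of sizes [13, 13, 13, 13, 1].
n − c = 53 − 5 = 48; sign = (−1)^48 = +1.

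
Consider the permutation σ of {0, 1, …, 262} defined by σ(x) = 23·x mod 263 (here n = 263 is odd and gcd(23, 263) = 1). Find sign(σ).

Trace 179: π^k(179) = [179, 172, 11, 253, 33, 233, 99] for k=0..6.
3 cycles of lengths [131, 131, 1].
sign(π) = (−1)^{n − #cycles} = (−1)^{263−3} = (−1)^260 = +1.
(23|263)_J = +1 (Zolotarev's lemma cross-check).

+1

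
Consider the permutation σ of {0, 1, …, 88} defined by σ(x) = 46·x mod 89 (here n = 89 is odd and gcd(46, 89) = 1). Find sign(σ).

Start at x=47: 47 → 26 → 39 → 14 → 21 → 76 → 25 → … (one orbit).
The orbit structure of x ↦ 46x mod 89: 2 orbits of sizes [88, 1].
Σ(ℓ_i−1) = 89−2 = 87; sign = (−1)^87 = -1.
Via Zolotarev, sign(π_{46}) = (46|89) = -1.

-1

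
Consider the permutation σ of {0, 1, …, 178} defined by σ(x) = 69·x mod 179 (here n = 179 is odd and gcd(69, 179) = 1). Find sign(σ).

Orbit of 132 under x↦69x: [132, 158, 162, 80, 150, 147, 119]… (length divides ord_179(69)).
The orbit structure of x ↦ 69x mod 179: 2 orbits of sizes [178, 1].
179 − 2 = 177 transpositions; sign(π) = (−1)^177 = -1.
Check: (69/179) = -1 by Zolotarev.

-1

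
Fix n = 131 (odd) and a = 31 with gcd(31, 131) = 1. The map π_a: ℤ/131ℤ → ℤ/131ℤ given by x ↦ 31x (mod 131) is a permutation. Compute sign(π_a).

-1

Trace 38: π^k(38) = [38, 130, 100, 87, 77, 29, 113] for k=0..6.
Cycle type of π: 130 + 1; total 2 cycles.
With 2 cycles on 131 points, sign = (−1)^{131−2} = -1.
(31|131)_J = -1 (Zolotarev's lemma cross-check).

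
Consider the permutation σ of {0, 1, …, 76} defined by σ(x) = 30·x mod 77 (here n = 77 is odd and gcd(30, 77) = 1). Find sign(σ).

Trace 25: π^k(25) = [25, 57, 16, 18, 1, 30, 53] for k=0..6.
Cycle type of π: 30×2 + 10 + 3×2 + 1; total 6 cycles.
n − c = 77 − 6 = 71; sign = (−1)^71 = -1.

-1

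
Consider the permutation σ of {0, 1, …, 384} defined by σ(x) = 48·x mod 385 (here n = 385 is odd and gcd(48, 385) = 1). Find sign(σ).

Orbit of 377 under x↦48x: [377, 1, 48, 379, 97, 36, 188]… (length divides ord_385(48)).
The orbit structure of x ↦ 48x mod 385: 33 orbits of sizes [20, 20, 20, 20, 20, 20, 20, 20, 20, 20, 20, 20, 20, 20, 10, 10, 10, 10, 10, 10, 5, 5, 4, 4, 4, 4, 4, 4, 4, 2, 2, 2, 1].
n − c = 385 − 33 = 352; sign = (−1)^352 = +1.

+1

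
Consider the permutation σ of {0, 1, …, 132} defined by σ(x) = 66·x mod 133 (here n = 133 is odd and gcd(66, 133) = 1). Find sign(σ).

Start at x=20: 20 → 123 → 5 → 64 → 101 → 16 → 125 → … (one orbit).
The orbit structure of x ↦ 66x mod 133: 10 orbits of sizes [18, 18, 18, 18, 18, 18, 9, 9, 6, 1].
n − c = 133 − 10 = 123; sign = (−1)^123 = -1.
Check: (66/133) = -1 by Zolotarev.

-1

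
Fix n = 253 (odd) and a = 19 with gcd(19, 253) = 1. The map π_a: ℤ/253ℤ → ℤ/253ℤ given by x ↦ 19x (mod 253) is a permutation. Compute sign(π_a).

+1

Start at x=189: 189 → 49 → 172 → 232 → 107 → 9 → 171 → … (one orbit).
The orbit structure of x ↦ 19x mod 253: 5 orbits of sizes [110, 110, 22, 10, 1].
sign(π) = (−1)^{n − #cycles} = (−1)^{253−5} = (−1)^248 = +1.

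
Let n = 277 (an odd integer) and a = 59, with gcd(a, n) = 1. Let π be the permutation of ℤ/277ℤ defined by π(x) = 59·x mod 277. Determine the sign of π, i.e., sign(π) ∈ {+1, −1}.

+1

Trace 250: π^k(250) = [250, 69, 193, 30, 108, 1, 59] for k=0..6.
7 cycles of lengths [46, 46, 46, 46, 46, 46, 1].
sign(π) = (−1)^{n − #cycles} = (−1)^{277−7} = (−1)^270 = +1.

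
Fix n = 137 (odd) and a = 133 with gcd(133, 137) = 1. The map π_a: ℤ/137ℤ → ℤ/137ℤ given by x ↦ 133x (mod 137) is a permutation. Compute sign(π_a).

+1

Start at x=133: 133 → 16 → 73 → 119 → 72 → 123 → 56 → … (one orbit).
π_133 has 9 disjoint cycles with lengths [17, 17, 17, 17, 17, 17, 17, 17, 1] on {0,…,136}.
sign(π) = (−1)^{n − #cycles} = (−1)^{137−9} = (−1)^128 = +1.
The Jacobi symbol (133|137) = +1 (Zolotarev) agrees.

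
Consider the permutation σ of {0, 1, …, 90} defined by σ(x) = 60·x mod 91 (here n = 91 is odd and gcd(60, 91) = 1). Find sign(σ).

Orbit of 51 under x↦60x: [51, 57, 53, 86, 64, 18, 79]… (length divides ord_91(60)).
Cycle lengths of π_60 on ℤ/91ℤ: [12, 12, 12, 12, 12, 12, 4, 4, 4, 3, 3, 1]; 12 cycles in total.
Σ(ℓ_i−1) = 91−12 = 79; sign = (−1)^79 = -1.

-1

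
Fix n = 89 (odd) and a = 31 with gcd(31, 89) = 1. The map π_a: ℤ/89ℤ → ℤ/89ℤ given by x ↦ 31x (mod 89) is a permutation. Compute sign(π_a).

Orbit of 87 under x↦31x: [87, 27, 36, 48, 64, 26, 5]… (length divides ord_89(31)).
π_31 has 2 disjoint cycles with lengths [88, 1] on {0,…,88}.
Σ(ℓ_i−1) = 89−2 = 87; sign = (−1)^87 = -1.
(31|89)_J = -1 (Zolotarev's lemma cross-check).

-1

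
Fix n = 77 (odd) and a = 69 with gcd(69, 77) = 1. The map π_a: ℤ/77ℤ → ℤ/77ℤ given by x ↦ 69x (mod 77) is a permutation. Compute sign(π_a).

-1

Orbit of 71 under x↦69x: [71, 48, 1, 69, 64, 27, 15]… (length divides ord_77(69)).
Cycle type of π: 10×6 + 5×2 + 2×3 + 1; total 12 cycles.
With 12 cycles on 77 points, sign = (−1)^{77−12} = -1.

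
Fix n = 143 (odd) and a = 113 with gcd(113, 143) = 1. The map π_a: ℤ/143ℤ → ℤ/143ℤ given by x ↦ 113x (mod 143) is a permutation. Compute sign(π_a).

+1

Start at x=27: 27 → 48 → 133 → 14 → 9 → 16 → 92 → … (one orbit).
Decompose π into cycles: lengths [15, 15, 15, 15, 15, 15, 15, 15, 5, 5, 3, 3, 3, 3, 1] (15 cycles, including the fixed point 0).
sign(π) = (−1)^{n − #cycles} = (−1)^{143−15} = (−1)^128 = +1.
Check: (113/143) = +1 by Zolotarev.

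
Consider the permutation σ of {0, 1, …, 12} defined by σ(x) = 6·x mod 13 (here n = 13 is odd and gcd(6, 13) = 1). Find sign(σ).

-1

Start at x=10: 10 → 8 → 9 → 2 → 12 → 7 → 3 → … (one orbit).
Cycle lengths of π_6 on ℤ/13ℤ: [12, 1]; 2 cycles in total.
2 cycles on 13: each ℓ→(−1)^(ℓ−1), product (−1)^11 = -1.
Zolotarev: (6|13) = -1, matching the cycle-count sign.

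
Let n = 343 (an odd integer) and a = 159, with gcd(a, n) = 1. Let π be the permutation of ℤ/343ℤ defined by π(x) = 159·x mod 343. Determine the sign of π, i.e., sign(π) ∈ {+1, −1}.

Trace 286: π^k(286) = [286, 198, 269, 239, 271, 214, 69] for k=0..6.
π_159 has 4 disjoint cycles with lengths [294, 42, 6, 1] on {0,…,342}.
n − c = 343 − 4 = 339; sign = (−1)^339 = -1.
Zolotarev: (159|343) = -1, matching the cycle-count sign.

-1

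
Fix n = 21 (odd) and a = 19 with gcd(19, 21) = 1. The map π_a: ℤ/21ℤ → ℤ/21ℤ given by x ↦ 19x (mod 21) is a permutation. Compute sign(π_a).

-1

Start at x=13: 13 → 16 → 10 → 1 → 19 → 4 → 13 (one orbit).
Cycle type of π: 6×3 + 1×3; total 6 cycles.
Σ(ℓ_i−1) = 21−6 = 15; sign = (−1)^15 = -1.
(19|21)_J = -1 (Zolotarev's lemma cross-check).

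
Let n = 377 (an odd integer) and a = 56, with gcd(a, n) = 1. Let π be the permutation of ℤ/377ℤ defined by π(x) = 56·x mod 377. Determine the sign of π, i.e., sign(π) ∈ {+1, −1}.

Start at x=274: 274 → 264 → 81 → 12 → 295 → 309 → 339 → … (one orbit).
8 cycles of lengths [84, 84, 84, 84, 28, 6, 6, 1].
n − c = 377 − 8 = 369; sign = (−1)^369 = -1.
Zolotarev: (56|377) = -1, matching the cycle-count sign.

-1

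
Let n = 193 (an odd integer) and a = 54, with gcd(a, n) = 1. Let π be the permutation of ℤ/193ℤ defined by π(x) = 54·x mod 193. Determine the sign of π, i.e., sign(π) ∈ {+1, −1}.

+1

Orbit of 184 under x↦54x: [184, 93, 4, 23, 84, 97, 27]… (length divides ord_193(54)).
Cycle lengths of π_54 on ℤ/193ℤ: [96, 96, 1]; 3 cycles in total.
sign(π) = (−1)^{n − #cycles} = (−1)^{193−3} = (−1)^190 = +1.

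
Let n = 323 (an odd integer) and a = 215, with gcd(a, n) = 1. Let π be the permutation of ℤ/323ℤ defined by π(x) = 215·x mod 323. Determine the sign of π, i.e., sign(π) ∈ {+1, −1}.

Start at x=178: 178 → 156 → 271 → 125 → 66 → 301 → 115 → … (one orbit).
The orbit structure of x ↦ 215x mod 323: 6 orbits of sizes [144, 144, 16, 9, 9, 1].
6 cycles on 323: each ℓ→(−1)^(ℓ−1), product (−1)^317 = -1.
The Jacobi symbol (215|323) = -1 (Zolotarev) agrees.

-1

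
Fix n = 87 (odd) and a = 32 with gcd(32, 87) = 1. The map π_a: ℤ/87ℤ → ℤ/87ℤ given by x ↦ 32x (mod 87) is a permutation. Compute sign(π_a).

+1

Orbit of 14 under x↦32x: [14, 13, 68, 1, 32, 67, 56]… (length divides ord_87(32)).
π_32 has 5 disjoint cycles with lengths [28, 28, 28, 2, 1] on {0,…,86}.
sign(π) = (−1)^{n − #cycles} = (−1)^{87−5} = (−1)^82 = +1.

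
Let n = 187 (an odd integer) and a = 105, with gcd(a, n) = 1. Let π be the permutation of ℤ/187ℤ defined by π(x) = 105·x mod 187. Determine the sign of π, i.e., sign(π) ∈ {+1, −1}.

Orbit of 157 under x↦105x: [157, 29, 53, 142, 137, 173, 26]… (length divides ord_187(105)).
5 cycles of lengths [80, 80, 16, 10, 1].
Σ(ℓ_i−1) = 187−5 = 182; sign = (−1)^182 = +1.
(105|187)_J = +1 (Zolotarev's lemma cross-check).

+1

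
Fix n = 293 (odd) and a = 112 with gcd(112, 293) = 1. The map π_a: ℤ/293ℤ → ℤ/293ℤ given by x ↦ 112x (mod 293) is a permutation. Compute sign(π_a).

-1

Orbit of 267 under x↦112x: [267, 18, 258, 182, 167, 245, 191]… (length divides ord_293(112)).
Decompose π into cycles: lengths [292, 1] (2 cycles, including the fixed point 0).
293 − 2 = 291 transpositions; sign(π) = (−1)^291 = -1.
Via Zolotarev, sign(π_{112}) = (112|293) = -1.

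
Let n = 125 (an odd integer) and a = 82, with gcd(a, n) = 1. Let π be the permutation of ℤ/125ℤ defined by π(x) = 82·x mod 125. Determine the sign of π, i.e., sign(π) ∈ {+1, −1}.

Start at x=68: 68 → 76 → 107 → 24 → 93 → 1 → 82 → … (one orbit).
Decompose π into cycles: lengths [20, 20, 20, 20, 20, 4, 4, 4, 4, 4, 4, 1] (12 cycles, including the fixed point 0).
With 12 cycles on 125 points, sign = (−1)^{125−12} = -1.
Zolotarev: (82|125) = -1, matching the cycle-count sign.

-1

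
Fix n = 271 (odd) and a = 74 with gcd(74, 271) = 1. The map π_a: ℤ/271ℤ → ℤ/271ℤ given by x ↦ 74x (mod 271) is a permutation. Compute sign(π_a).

+1

Start at x=69: 69 → 228 → 70 → 31 → 126 → 110 → 10 → … (one orbit).
Decompose π into cycles: lengths [135, 135, 1] (3 cycles, including the fixed point 0).
271 − 3 = 268 transpositions; sign(π) = (−1)^268 = +1.
(74|271)_J = +1 (Zolotarev's lemma cross-check).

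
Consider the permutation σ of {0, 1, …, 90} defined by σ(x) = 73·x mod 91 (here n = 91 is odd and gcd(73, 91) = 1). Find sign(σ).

+1

Trace 1: π^k(1) = [1, 73, 51, 83, 53, 47, 64] for k=0..6.
11 cycles of lengths [12, 12, 12, 12, 12, 12, 6, 4, 4, 4, 1].
With 11 cycles on 91 points, sign = (−1)^{91−11} = +1.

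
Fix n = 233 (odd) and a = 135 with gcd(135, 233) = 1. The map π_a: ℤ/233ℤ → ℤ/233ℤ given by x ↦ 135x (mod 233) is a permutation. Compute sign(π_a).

Start at x=2: 2 → 37 → 102 → 23 → 76 → 8 → 148 → … (one orbit).
9 cycles of lengths [29, 29, 29, 29, 29, 29, 29, 29, 1].
sign(π) = (−1)^{n − #cycles} = (−1)^{233−9} = (−1)^224 = +1.
Check: (135/233) = +1 by Zolotarev.

+1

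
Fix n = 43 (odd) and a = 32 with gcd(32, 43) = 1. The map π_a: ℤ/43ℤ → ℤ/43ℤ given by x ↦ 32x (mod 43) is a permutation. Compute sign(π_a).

-1

Trace 11: π^k(11) = [11, 8, 41, 22, 16, 39, 1] for k=0..6.
Cycle type of π: 14×3 + 1; total 4 cycles.
43 − 4 = 39 transpositions; sign(π) = (−1)^39 = -1.
Via Zolotarev, sign(π_{32}) = (32|43) = -1.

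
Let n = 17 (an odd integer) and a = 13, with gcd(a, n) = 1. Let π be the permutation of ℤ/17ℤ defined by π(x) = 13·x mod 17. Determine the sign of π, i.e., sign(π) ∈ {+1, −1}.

+1

Orbit of 4 under x↦13x: [4, 1, 13, 16]… (length divides ord_17(13)).
Decompose π into cycles: lengths [4, 4, 4, 4, 1] (5 cycles, including the fixed point 0).
5 cycles on 17: each ℓ→(−1)^(ℓ−1), product (−1)^12 = +1.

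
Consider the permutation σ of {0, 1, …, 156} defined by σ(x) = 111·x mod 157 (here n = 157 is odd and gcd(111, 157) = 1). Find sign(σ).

+1

Trace 4: π^k(4) = [4, 130, 143, 16, 49, 101, 64] for k=0..6.
Cycle lengths of π_111 on ℤ/157ℤ: [26, 26, 26, 26, 26, 26, 1]; 7 cycles in total.
7 cycles on 157: each ℓ→(−1)^(ℓ−1), product (−1)^150 = +1.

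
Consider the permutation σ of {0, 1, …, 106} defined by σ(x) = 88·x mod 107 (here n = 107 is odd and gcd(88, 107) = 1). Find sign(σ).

-1

Trace 97: π^k(97) = [97, 83, 28, 3, 50, 13, 74] for k=0..6.
Decompose π into cycles: lengths [106, 1] (2 cycles, including the fixed point 0).
n − c = 107 − 2 = 105; sign = (−1)^105 = -1.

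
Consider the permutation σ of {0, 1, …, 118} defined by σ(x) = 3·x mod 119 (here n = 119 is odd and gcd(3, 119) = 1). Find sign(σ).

+1

Trace 16: π^k(16) = [16, 48, 25, 75, 106, 80, 2] for k=0..6.
π_3 has 5 disjoint cycles with lengths [48, 48, 16, 6, 1] on {0,…,118}.
sign(π) = (−1)^{n − #cycles} = (−1)^{119−5} = (−1)^114 = +1.
Check: (3/119) = +1 by Zolotarev.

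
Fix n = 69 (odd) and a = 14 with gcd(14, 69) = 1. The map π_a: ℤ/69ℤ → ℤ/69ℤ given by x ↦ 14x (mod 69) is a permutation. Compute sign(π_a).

Trace 5: π^k(5) = [5, 1, 14, 58, 53, 52, 38] for k=0..6.
5 cycles of lengths [22, 22, 22, 2, 1].
5 cycles on 69: each ℓ→(−1)^(ℓ−1), product (−1)^64 = +1.
Via Zolotarev, sign(π_{14}) = (14|69) = +1.

+1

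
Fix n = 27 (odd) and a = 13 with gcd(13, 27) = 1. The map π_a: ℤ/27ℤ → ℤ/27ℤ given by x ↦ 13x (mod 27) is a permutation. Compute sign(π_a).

+1

Start at x=10: 10 → 22 → 16 → 19 → 4 → 25 → 1 → … (one orbit).
Cycle lengths of π_13 on ℤ/27ℤ: [9, 9, 3, 3, 1, 1, 1]; 7 cycles in total.
With 7 cycles on 27 points, sign = (−1)^{27−7} = +1.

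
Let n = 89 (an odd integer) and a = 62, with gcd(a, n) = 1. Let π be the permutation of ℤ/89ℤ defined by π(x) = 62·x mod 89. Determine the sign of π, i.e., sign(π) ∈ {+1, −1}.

-1

Trace 19: π^k(19) = [19, 21, 56, 1, 62, 17, 75] for k=0..6.
2 cycles of lengths [88, 1].
With 2 cycles on 89 points, sign = (−1)^{89−2} = -1.
The Jacobi symbol (62|89) = -1 (Zolotarev) agrees.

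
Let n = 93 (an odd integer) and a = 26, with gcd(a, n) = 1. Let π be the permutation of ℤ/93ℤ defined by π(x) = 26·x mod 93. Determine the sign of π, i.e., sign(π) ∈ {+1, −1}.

+1

Trace 68: π^k(68) = [68, 1, 26, 25, 92, 67] for k=0..5.
The orbit structure of x ↦ 26x mod 93: 17 orbits of sizes [6, 6, 6, 6, 6, 6, 6, 6, 6, 6, 6, 6, 6, 6, 6, 2, 1].
93 − 17 = 76 transpositions; sign(π) = (−1)^76 = +1.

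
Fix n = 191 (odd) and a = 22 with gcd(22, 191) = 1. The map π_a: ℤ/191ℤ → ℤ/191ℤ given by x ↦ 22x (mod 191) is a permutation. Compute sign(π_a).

-1

Orbit of 91 under x↦22x: [91, 92, 114, 25, 168, 67, 137]… (length divides ord_191(22)).
Decompose π into cycles: lengths [190, 1] (2 cycles, including the fixed point 0).
Σ(ℓ_i−1) = 191−2 = 189; sign = (−1)^189 = -1.
The Jacobi symbol (22|191) = -1 (Zolotarev) agrees.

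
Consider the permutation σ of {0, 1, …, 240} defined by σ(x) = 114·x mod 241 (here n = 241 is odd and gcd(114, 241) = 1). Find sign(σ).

-1

Trace 214: π^k(214) = [214, 55, 4, 215, 169, 227, 91] for k=0..6.
The orbit structure of x ↦ 114x mod 241: 2 orbits of sizes [240, 1].
n − c = 241 − 2 = 239; sign = (−1)^239 = -1.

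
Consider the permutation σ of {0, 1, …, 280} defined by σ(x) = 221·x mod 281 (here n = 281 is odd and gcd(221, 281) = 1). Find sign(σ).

-1

Start at x=89: 89 → 280 → 60 → 53 → 192 → 1 → 221 → … (one orbit).
The orbit structure of x ↦ 221x mod 281: 36 orbits of sizes [8, 8, 8, 8, 8, 8, 8, 8, 8, 8, 8, 8, 8, 8, 8, 8, 8, 8, 8, 8, 8, 8, 8, 8, 8, 8, 8, 8, 8, 8, 8, 8, 8, 8, 8, 1].
36 cycles on 281: each ℓ→(−1)^(ℓ−1), product (−1)^245 = -1.
Check: (221/281) = -1 by Zolotarev.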